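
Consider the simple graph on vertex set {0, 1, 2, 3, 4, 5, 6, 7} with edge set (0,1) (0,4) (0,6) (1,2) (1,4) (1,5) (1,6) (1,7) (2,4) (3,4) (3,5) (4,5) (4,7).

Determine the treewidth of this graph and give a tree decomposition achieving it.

The largest bag has 3 vertices, giving width 2; this decomposition certifies tw(G) ≤ 2. Conversely, {0, 1, 4} is a clique of size 3, and the vertices of any clique must share a bag in every tree decomposition; so some bag has ≥ 3 vertices and tw(G) ≥ 2. Therefore the treewidth is 2.

Treewidth 2.
One optimal decomposition is:
Bags: B1 = {0, 1, 4}  B2 = {1, 4, 5}  B3 = {3, 4, 5}  B4 = {0, 1, 6}  B5 = {1, 2, 4}  B6 = {1, 4, 7}
Tree: B1–B2, B2–B3, B1–B4, B1–B5, B1–B6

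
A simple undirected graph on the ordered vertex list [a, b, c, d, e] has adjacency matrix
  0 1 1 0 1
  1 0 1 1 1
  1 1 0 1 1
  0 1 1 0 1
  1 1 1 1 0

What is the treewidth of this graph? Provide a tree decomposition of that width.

Treewidth 3.
One optimal decomposition is:
Bags: B1 = {a, b, c, e}  B2 = {b, c, d, e}
Tree: B1–B2

The largest bag has 4 vertices, giving width 3; this decomposition certifies tw(G) ≤ 3. On the other hand G contains the 4-clique {b, c, d, e}. A clique must lie in a single bag of any decomposition, so no decomposition can have width below 3. Therefore the treewidth is 3.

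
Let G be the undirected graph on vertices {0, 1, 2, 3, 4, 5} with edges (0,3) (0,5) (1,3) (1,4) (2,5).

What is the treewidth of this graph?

1

A width-1 tree decomposition is:
Bags: B1 = {1, 4}  B2 = {1, 3}  B3 = {0, 3}  B4 = {0, 5}  B5 = {2, 5}
Tree: B1–B2, B2–B3, B3–B4, B4–B5
Each bag holds 2 vertices, so the decomposition has width 1, which upper-bounds the treewidth. Any graph with an edge has treewidth ≥ 1, and G has the edge 4–1. The upper and lower bounds meet at 1, so that is the treewidth.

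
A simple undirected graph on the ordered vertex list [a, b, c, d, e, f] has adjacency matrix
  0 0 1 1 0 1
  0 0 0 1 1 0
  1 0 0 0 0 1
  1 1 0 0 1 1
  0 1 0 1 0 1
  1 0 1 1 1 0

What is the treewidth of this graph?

2

A width-2 tree decomposition is:
Bags: B1 = {a, d, f}  B2 = {d, e, f}  B3 = {b, d, e}  B4 = {a, c, f}
Tree: B1–B2, B2–B3, B1–B4
Each bag holds 3 vertices, so the decomposition has width 2, which upper-bounds the treewidth. On the other hand G contains the 3-clique {d, e, f}. A clique must lie in a single bag of any decomposition, so no decomposition can have width below 2. Hence tw(G) = 2 exactly.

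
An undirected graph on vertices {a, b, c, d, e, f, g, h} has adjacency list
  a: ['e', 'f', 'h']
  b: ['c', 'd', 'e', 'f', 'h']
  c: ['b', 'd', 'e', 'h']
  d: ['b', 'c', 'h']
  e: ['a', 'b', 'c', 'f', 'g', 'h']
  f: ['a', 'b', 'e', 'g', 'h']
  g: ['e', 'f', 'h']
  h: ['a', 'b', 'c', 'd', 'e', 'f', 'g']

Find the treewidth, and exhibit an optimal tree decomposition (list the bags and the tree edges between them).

Treewidth 3.
One such decomposition:
Bags: B1 = {b, e, f, h}  B2 = {e, f, g, h}  B3 = {b, c, e, h}  B4 = {b, c, d, h}  B5 = {a, e, f, h}
Tree: B1–B2, B1–B3, B3–B4, B2–B5

The largest bag has 4 vertices, giving width 3; this decomposition certifies tw(G) ≤ 3. On the other hand G contains the 4-clique {b, c, d, h}. A clique must lie in a single bag of any decomposition, so no decomposition can have width below 3. Hence tw(G) = 3 exactly.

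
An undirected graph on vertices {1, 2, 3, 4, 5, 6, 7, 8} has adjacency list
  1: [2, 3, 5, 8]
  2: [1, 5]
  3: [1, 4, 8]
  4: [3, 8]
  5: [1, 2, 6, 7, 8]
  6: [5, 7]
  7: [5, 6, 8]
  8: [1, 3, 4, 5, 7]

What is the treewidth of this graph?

A width-2 tree decomposition is:
Bags: B1 = {1, 3, 8}  B2 = {1, 5, 8}  B3 = {5, 7, 8}  B4 = {5, 6, 7}  B5 = {1, 2, 5}  B6 = {3, 4, 8}
Tree: B1–B2, B2–B3, B3–B4, B2–B5, B1–B6
Each bag holds 3 vertices, so the decomposition has width 2, which upper-bounds the treewidth. On the other hand G contains the 3-clique {1, 3, 8}. A clique must lie in a single bag of any decomposition, so no decomposition can have width below 2. The upper and lower bounds meet at 2, so that is the treewidth.

2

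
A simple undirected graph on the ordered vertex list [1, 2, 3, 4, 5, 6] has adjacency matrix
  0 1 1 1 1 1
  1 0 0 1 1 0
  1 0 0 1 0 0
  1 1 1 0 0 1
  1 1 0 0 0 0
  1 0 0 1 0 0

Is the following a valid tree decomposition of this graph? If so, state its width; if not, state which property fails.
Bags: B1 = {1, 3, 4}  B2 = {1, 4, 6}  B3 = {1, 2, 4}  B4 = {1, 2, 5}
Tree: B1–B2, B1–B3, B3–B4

Every vertex of G appears in some bag (union = {1, 2, 3, 4, 5, 6}); every edge is covered by a bag; and for each vertex v the set of bags containing v is connected in the bag tree. The decomposition is therefore valid. The largest bag has 3 vertices, so the width is 2.

Yes; width 2.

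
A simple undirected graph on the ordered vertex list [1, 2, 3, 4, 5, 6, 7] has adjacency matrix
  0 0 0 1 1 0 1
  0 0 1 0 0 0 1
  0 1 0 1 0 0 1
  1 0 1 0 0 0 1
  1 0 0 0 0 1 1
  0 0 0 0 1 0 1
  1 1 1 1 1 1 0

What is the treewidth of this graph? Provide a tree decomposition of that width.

Treewidth 2.
One such decomposition:
Bags: B1 = {1, 5, 7}  B2 = {1, 4, 7}  B3 = {3, 4, 7}  B4 = {2, 3, 7}  B5 = {5, 6, 7}
Tree: B1–B2, B2–B3, B3–B4, B1–B5

Each bag holds 3 vertices, so the decomposition has width 2, which upper-bounds the treewidth. Conversely, {1, 4, 7} is a clique of size 3, and the vertices of any clique must share a bag in every tree decomposition; so some bag has ≥ 3 vertices and tw(G) ≥ 2. The upper and lower bounds meet at 2, so that is the treewidth.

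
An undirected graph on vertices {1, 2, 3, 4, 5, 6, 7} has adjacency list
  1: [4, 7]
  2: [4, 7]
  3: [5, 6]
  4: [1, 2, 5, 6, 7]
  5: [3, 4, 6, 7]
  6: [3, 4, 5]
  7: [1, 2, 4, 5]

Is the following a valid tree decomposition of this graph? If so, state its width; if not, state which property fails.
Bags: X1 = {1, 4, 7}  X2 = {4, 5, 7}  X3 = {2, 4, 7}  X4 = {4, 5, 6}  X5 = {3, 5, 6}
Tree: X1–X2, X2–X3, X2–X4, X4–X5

Every vertex of G appears in some bag (union = {1, 2, 3, 4, 5, 6, 7}); every edge is covered by a bag; and for each vertex v the set of bags containing v is connected in the bag tree. The decomposition is therefore valid. The largest bag has 3 vertices, so the width is 2.

Yes; width 2.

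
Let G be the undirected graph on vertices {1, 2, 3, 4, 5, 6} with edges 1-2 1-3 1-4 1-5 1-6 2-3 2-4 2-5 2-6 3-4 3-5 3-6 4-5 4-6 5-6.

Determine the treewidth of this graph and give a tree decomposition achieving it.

Treewidth 5.
Bags: B1 = {1, 2, 3, 4, 5, 6}
Tree: (single bag)

A single bag containing all 6 vertices is trivially a valid decomposition of width 5. For the lower bound, the 6 vertices {1, 2, 3, 4, 5, 6} are pairwise adjacent, and any tree decomposition puts a clique entirely inside one bag — forcing width ≥ 5. The upper and lower bounds meet at 5, so that is the treewidth.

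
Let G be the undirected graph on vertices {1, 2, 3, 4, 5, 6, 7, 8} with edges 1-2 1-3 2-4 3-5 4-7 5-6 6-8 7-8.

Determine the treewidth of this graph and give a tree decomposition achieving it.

Every bag has size at most 3, so the width is 3 − 1 = 2 and tw(G) ≤ 2. The edges 7–8–6–5–3–1–2–4–7 form a cycle, so G is not a tree and its treewidth is at least 2. Combining the bounds, tw(G) = 2.

Treewidth 2.
Bags: B1 = {6, 7, 8}  B2 = {5, 6, 7}  B3 = {3, 5, 7}  B4 = {1, 3, 7}  B5 = {1, 2, 7}  B6 = {2, 4, 7}
Tree: B1–B2, B2–B3, B3–B4, B4–B5, B5–B6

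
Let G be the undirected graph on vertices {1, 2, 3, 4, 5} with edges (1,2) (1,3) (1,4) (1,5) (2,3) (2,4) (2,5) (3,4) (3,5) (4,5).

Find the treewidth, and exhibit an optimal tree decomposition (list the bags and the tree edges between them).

A single bag containing all 5 vertices is trivially a valid decomposition of width 4. Conversely, {1, 2, 3, 4, 5} is a clique of size 5, and the vertices of any clique must share a bag in every tree decomposition; so some bag has ≥ 5 vertices and tw(G) ≥ 4. Hence tw(G) = 4 exactly.

Treewidth 4.
One such decomposition:
Bags: B1 = {1, 2, 3, 4, 5}
Tree: (single bag)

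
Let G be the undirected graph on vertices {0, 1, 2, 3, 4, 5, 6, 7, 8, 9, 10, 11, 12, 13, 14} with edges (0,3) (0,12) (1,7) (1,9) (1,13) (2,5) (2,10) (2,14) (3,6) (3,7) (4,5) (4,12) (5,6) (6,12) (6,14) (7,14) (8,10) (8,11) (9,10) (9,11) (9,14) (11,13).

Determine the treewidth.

3

A width-3 tree decomposition is:
Bags: B1 = {1, 8, 11, 13}  B2 = {1, 8, 9, 11}  B3 = {1, 8, 9, 10}  B4 = {1, 7, 9, 10}  B5 = {7, 9, 10, 14}  B6 = {2, 7, 10, 14}  B7 = {2, 3, 7, 14}  B8 = {2, 3, 6, 14}  B9 = {2, 3, 5, 6}  B10 = {0, 3, 5, 6}  B11 = {0, 5, 6, 12}  B12 = {0, 4, 5, 12}
Tree: B1–B2, B2–B3, B3–B4, B4–B5, B5–B6, B6–B7, B7–B8, B8–B9, B9–B10, B10–B11, B11–B12
Each bag holds 4 vertices, so the decomposition has width 3, which upper-bounds the treewidth. For the lower bound: the 4 vertex sets {8,11,13}, {1}, {9}, {2,7,10,14} are disjoint, each induces a connected subgraph, and every pair is joined by at least one edge of G. Contracting each set to a single vertex therefore yields K_{4} as a minor, and since treewidth is minor-monotone, tw(G) ≥ tw(K_{4}) = 3. Therefore the treewidth is 3.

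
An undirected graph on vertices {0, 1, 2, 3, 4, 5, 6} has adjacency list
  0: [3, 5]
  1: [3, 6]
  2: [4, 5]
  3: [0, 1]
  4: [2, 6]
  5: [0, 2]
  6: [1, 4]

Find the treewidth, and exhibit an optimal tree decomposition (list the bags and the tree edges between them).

The largest bag has 3 vertices, giving width 2; this decomposition certifies tw(G) ≤ 2. The edges 5–2–4–6–1–3–0–5 form a cycle, so G is not a tree and its treewidth is at least 2. The upper and lower bounds meet at 2, so that is the treewidth.

Treewidth 2.
One optimal decomposition is:
Bags: B1 = {2, 4, 5}  B2 = {4, 5, 6}  B3 = {1, 5, 6}  B4 = {1, 3, 5}  B5 = {0, 3, 5}
Tree: B1–B2, B2–B3, B3–B4, B4–B5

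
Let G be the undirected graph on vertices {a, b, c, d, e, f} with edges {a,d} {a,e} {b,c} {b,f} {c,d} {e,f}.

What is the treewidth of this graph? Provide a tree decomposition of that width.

Every bag has size at most 3, so the width is 3 − 1 = 2 and tw(G) ≤ 2. For the lower bound, G contains the cycle a–d–c–b–f–e–a, so G is not a forest; only forests have treewidth ≤ 1, hence tw(G) ≥ 2. The upper and lower bounds meet at 2, so that is the treewidth.

Treewidth 2.
One such decomposition:
Bags: B1 = {a, c, d}  B2 = {a, b, c}  B3 = {a, b, f}  B4 = {a, e, f}
Tree: B1–B2, B2–B3, B3–B4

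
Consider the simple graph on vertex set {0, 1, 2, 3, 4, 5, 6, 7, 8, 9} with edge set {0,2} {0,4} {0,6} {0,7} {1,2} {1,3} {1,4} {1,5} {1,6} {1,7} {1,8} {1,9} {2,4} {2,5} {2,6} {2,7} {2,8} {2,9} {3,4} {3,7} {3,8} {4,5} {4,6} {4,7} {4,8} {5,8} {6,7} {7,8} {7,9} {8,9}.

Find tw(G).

4

A width-4 tree decomposition is:
Bags: B1 = {1, 2, 4, 6, 7}  B2 = {1, 2, 4, 7, 8}  B3 = {0, 2, 4, 6, 7}  B4 = {1, 2, 7, 8, 9}  B5 = {1, 2, 4, 5, 8}  B6 = {1, 3, 4, 7, 8}
Tree: B1–B2, B1–B3, B2–B4, B2–B5, B2–B6
The largest bag has 5 vertices, giving width 4; this decomposition certifies tw(G) ≤ 4. Conversely, {0, 2, 4, 6, 7} is a clique of size 5, and the vertices of any clique must share a bag in every tree decomposition; so some bag has ≥ 5 vertices and tw(G) ≥ 4. Hence tw(G) = 4 exactly.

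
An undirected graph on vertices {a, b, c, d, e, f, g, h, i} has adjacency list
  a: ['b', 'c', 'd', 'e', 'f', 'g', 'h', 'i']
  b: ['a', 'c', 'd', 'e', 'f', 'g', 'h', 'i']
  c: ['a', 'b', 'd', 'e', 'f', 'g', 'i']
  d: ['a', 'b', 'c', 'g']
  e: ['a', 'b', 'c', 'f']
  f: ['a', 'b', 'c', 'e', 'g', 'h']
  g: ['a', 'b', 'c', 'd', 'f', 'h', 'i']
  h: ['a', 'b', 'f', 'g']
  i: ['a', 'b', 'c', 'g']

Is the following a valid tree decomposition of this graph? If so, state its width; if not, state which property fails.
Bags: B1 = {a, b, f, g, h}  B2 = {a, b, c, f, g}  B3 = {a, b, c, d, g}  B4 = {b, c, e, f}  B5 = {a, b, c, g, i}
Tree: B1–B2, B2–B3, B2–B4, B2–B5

No — edge (a,e) lies in no bag.

A tree decomposition must satisfy three properties: every vertex lies in some bag; for every edge, both endpoints lie together in some bag; and for every vertex, the bags containing it form a connected subtree. Here edge (a,e) lies in no bag, so the decomposition is invalid.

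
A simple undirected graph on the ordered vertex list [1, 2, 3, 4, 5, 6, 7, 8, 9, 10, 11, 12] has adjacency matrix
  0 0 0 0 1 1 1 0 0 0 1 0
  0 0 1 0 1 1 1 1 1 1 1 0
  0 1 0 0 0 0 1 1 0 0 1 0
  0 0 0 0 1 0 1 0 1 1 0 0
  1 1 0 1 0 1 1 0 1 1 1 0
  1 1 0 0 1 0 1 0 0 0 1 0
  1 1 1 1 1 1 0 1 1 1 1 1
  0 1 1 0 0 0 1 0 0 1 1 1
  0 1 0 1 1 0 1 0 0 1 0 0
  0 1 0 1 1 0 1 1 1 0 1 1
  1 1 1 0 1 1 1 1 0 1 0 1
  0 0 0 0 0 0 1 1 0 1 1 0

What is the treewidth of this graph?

4

A width-4 tree decomposition is:
Bags: B1 = {2, 5, 7, 10, 11}  B2 = {2, 7, 8, 10, 11}  B3 = {2, 5, 7, 9, 10}  B4 = {2, 5, 6, 7, 11}  B5 = {1, 5, 6, 7, 11}  B6 = {2, 3, 7, 8, 11}  B7 = {7, 8, 10, 11, 12}  B8 = {4, 5, 7, 9, 10}
Tree: B1–B2, B1–B3, B1–B4, B4–B5, B2–B6, B2–B7, B3–B8
The largest bag has 5 vertices, giving width 4; this decomposition certifies tw(G) ≤ 4. Conversely, {2, 5, 7, 9, 10} is a clique of size 5, and the vertices of any clique must share a bag in every tree decomposition; so some bag has ≥ 5 vertices and tw(G) ≥ 4. Therefore the treewidth is 4.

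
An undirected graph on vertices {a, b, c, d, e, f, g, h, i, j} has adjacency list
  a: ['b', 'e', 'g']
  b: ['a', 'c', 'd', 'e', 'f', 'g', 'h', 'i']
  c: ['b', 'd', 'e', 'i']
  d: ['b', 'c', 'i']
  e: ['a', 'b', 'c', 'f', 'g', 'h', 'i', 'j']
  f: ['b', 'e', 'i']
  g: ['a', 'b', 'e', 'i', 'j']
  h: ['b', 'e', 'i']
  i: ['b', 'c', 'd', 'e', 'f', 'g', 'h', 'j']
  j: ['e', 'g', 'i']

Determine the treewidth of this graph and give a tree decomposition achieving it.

Treewidth 3.
Bags: B1 = {b, e, h, i}  B2 = {b, c, e, i}  B3 = {b, e, g, i}  B4 = {e, g, i, j}  B5 = {b, e, f, i}  B6 = {b, c, d, i}  B7 = {a, b, e, g}
Tree: B1–B2, B2–B3, B3–B4, B1–B5, B2–B6, B3–B7

The largest bag has 4 vertices, giving width 3; this decomposition certifies tw(G) ≤ 3. For the lower bound, the 4 vertices {e, g, i, j} are pairwise adjacent, and any tree decomposition puts a clique entirely inside one bag — forcing width ≥ 3. Therefore the treewidth is 3.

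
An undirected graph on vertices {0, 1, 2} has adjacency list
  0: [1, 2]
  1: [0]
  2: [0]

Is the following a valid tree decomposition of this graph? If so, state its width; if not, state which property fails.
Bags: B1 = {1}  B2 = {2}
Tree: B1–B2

No — vertex 0 appears in no bag.

A tree decomposition must satisfy three properties: every vertex lies in some bag; for every edge, both endpoints lie together in some bag; and for every vertex, the bags containing it form a connected subtree. Here vertex 0 appears in no bag, so the decomposition is invalid.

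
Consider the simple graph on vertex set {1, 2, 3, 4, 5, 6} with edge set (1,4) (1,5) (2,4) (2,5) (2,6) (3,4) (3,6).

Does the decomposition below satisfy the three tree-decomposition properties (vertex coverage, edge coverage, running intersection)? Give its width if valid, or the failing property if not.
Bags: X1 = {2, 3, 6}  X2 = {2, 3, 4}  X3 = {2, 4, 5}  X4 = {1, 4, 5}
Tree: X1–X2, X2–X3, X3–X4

Vertex coverage: the bags together contain {1, 2, 3, 4, 5, 6}, the full vertex set. Edge coverage: each edge of G has both endpoints in at least one bag. Running intersection: for every vertex, the bags containing it form a connected subtree. All three properties hold, so this is a valid tree decomposition of width max|bag| − 1 = 2, and hence tw(G) ≤ 2.

Yes; width 2.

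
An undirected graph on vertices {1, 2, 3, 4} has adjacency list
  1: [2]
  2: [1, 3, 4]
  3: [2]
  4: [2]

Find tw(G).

1

A width-1 tree decomposition is:
Bags: B1 = {2, 4}  B2 = {1, 2}  B3 = {2, 3}
Tree: B1–B2, B1–B3
Every bag has size at most 2, so the width is 2 − 1 = 1 and tw(G) ≤ 1. Since G has at least one edge (e.g. 4–2), it is not an edgeless graph, so tw(G) ≥ 1. Therefore the treewidth is 1.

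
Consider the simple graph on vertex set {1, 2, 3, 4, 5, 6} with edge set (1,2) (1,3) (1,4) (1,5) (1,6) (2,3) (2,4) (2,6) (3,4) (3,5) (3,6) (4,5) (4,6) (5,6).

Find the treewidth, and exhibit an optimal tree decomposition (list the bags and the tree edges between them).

Treewidth 4.
Bags: B1 = {1, 2, 3, 4, 6}  B2 = {1, 3, 4, 5, 6}
Tree: B1–B2

The largest bag has 5 vertices, giving width 4; this decomposition certifies tw(G) ≤ 4. Conversely, {1, 2, 3, 4, 6} is a clique of size 5, and the vertices of any clique must share a bag in every tree decomposition; so some bag has ≥ 5 vertices and tw(G) ≥ 4. The upper and lower bounds meet at 4, so that is the treewidth.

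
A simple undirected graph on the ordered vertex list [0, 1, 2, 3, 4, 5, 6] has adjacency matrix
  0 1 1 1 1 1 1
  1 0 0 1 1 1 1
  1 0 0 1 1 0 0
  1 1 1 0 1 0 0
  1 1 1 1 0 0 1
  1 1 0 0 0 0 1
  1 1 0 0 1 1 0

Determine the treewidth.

3

A width-3 tree decomposition is:
Bags: B1 = {0, 1, 4, 6}  B2 = {0, 1, 3, 4}  B3 = {0, 2, 3, 4}  B4 = {0, 1, 5, 6}
Tree: B1–B2, B2–B3, B1–B4
The largest bag has 4 vertices, giving width 3; this decomposition certifies tw(G) ≤ 3. Conversely, {0, 1, 3, 4} is a clique of size 4, and the vertices of any clique must share a bag in every tree decomposition; so some bag has ≥ 4 vertices and tw(G) ≥ 3. The upper and lower bounds meet at 3, so that is the treewidth.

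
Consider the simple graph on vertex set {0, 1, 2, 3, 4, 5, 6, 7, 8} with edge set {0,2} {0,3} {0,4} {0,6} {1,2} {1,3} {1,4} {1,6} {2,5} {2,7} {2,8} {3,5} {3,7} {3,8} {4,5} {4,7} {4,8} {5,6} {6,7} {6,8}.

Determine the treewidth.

4

A width-4 tree decomposition is:
Bags: B1 = {0, 2, 3, 4, 6}  B2 = {2, 3, 4, 5, 6}  B3 = {2, 3, 4, 6, 7}  B4 = {1, 2, 3, 4, 6}  B5 = {2, 3, 4, 6, 8}
Tree: B1–B2, B2–B3, B3–B4, B4–B5
Every bag has size at most 5, so the width is 5 − 1 = 4 and tw(G) ≤ 4. For the lower bound: the 5 vertex sets {0,2}, {3,5}, {4,7}, {6}, {1} are disjoint, each induces a connected subgraph, and every pair is joined by at least one edge of G. Contracting each set to a single vertex therefore yields K_{5} as a minor, and since treewidth is minor-monotone, tw(G) ≥ tw(K_{5}) = 4. The upper and lower bounds meet at 4, so that is the treewidth.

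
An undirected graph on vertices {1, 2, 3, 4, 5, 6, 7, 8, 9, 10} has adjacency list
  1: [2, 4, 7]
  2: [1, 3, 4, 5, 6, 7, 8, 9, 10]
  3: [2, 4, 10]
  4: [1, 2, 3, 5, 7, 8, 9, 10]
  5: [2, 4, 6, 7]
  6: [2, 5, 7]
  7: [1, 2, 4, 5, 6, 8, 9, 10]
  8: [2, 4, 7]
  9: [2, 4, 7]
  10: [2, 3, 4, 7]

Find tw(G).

A width-3 tree decomposition is:
Bags: B1 = {2, 4, 5, 7}  B2 = {2, 4, 7, 10}  B3 = {2, 4, 7, 9}  B4 = {1, 2, 4, 7}  B5 = {2, 5, 6, 7}  B6 = {2, 3, 4, 10}  B7 = {2, 4, 7, 8}
Tree: B1–B2, B2–B3, B3–B4, B1–B5, B2–B6, B2–B7
Every bag has size at most 4, so the width is 4 − 1 = 3 and tw(G) ≤ 3. Conversely, {2, 3, 4, 10} is a clique of size 4, and the vertices of any clique must share a bag in every tree decomposition; so some bag has ≥ 4 vertices and tw(G) ≥ 3. Hence tw(G) = 3 exactly.

3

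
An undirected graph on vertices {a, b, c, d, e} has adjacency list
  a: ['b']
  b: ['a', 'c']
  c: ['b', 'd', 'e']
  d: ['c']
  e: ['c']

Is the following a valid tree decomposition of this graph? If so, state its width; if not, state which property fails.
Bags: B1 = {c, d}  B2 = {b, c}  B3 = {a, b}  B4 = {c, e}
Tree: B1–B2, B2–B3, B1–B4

Checking the three conditions: (i) the bags cover all of {a, b, c, d, e}; (ii) for each edge, some bag contains both endpoints; (iii) the bags containing any fixed vertex form a subtree. All hold, so the decomposition is valid with width 2 − 1 = 1.

Yes; width 1.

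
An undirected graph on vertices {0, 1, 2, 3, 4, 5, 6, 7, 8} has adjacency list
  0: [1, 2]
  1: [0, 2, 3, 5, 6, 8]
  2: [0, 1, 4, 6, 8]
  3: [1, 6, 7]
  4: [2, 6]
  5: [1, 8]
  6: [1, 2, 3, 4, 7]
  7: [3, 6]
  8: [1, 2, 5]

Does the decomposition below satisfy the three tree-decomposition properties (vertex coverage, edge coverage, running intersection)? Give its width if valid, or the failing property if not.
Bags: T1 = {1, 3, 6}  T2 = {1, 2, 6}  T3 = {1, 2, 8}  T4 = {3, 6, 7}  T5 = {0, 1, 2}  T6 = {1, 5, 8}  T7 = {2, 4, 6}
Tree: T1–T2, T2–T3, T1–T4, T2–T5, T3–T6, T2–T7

Yes; width 2.

Every vertex of G appears in some bag (union = {0, 1, 2, 3, 4, 5, 6, 7, 8}); every edge is covered by a bag; and for each vertex v the set of bags containing v is connected in the bag tree. The decomposition is therefore valid. The largest bag has 3 vertices, so the width is 2.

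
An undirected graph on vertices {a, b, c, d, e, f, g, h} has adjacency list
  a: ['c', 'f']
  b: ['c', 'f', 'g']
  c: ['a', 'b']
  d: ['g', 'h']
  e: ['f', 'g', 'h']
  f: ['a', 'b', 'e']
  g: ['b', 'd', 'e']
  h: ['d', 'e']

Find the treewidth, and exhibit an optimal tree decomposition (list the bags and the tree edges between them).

Treewidth 2.
One such decomposition:
Bags: B1 = {d, e, h}  B2 = {d, e, g}  B3 = {e, f, g}  B4 = {b, f, g}  B5 = {a, b, f}  B6 = {a, b, c}
Tree: B1–B2, B2–B3, B3–B4, B4–B5, B5–B6

Every bag has size at most 3, so the width is 3 − 1 = 2 and tw(G) ≤ 2. The edges h–d–g–e–h form a cycle, so G is not a tree and its treewidth is at least 2. Hence tw(G) = 2 exactly.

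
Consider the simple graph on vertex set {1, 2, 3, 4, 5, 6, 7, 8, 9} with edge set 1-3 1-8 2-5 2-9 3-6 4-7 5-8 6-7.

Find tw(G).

A width-1 tree decomposition is:
Bags: B1 = {4, 7}  B2 = {6, 7}  B3 = {3, 6}  B4 = {1, 3}  B5 = {1, 8}  B6 = {5, 8}  B7 = {2, 5}  B8 = {2, 9}
Tree: B1–B2, B2–B3, B3–B4, B4–B5, B5–B6, B6–B7, B7–B8
The largest bag has 2 vertices, giving width 1; this decomposition certifies tw(G) ≤ 1. Since G has at least one edge (e.g. 4–7), it is not an edgeless graph, so tw(G) ≥ 1. Combining the bounds, tw(G) = 1.

1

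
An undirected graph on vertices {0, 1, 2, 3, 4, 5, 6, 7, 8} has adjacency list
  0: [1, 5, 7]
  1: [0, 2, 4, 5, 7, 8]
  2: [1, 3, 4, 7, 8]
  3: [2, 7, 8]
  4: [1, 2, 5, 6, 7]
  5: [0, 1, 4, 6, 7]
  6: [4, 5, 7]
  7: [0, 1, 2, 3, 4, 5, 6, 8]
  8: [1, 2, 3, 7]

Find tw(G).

3

A width-3 tree decomposition is:
Bags: B1 = {1, 2, 7, 8}  B2 = {1, 2, 4, 7}  B3 = {2, 3, 7, 8}  B4 = {1, 4, 5, 7}  B5 = {0, 1, 5, 7}  B6 = {4, 5, 6, 7}
Tree: B1–B2, B1–B3, B2–B4, B4–B5, B4–B6
The largest bag has 4 vertices, giving width 3; this decomposition certifies tw(G) ≤ 3. Conversely, {0, 1, 5, 7} is a clique of size 4, and the vertices of any clique must share a bag in every tree decomposition; so some bag has ≥ 4 vertices and tw(G) ≥ 3. Therefore the treewidth is 3.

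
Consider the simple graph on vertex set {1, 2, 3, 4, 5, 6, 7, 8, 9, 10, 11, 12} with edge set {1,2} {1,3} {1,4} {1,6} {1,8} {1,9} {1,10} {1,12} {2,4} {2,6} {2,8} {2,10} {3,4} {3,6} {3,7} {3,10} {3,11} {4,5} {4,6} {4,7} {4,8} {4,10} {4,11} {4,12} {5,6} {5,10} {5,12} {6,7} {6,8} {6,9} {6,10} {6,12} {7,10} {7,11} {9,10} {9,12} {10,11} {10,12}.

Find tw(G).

4

A width-4 tree decomposition is:
Bags: B1 = {3, 4, 6, 7, 10}  B2 = {1, 3, 4, 6, 10}  B3 = {1, 2, 4, 6, 10}  B4 = {1, 4, 6, 10, 12}  B5 = {1, 2, 4, 6, 8}  B6 = {4, 5, 6, 10, 12}  B7 = {1, 6, 9, 10, 12}  B8 = {3, 4, 7, 10, 11}
Tree: B1–B2, B2–B3, B2–B4, B3–B5, B4–B6, B4–B7, B1–B8
Each bag holds 5 vertices, so the decomposition has width 4, which upper-bounds the treewidth. For the lower bound, the 5 vertices {1, 6, 9, 10, 12} are pairwise adjacent, and any tree decomposition puts a clique entirely inside one bag — forcing width ≥ 4. Therefore the treewidth is 4.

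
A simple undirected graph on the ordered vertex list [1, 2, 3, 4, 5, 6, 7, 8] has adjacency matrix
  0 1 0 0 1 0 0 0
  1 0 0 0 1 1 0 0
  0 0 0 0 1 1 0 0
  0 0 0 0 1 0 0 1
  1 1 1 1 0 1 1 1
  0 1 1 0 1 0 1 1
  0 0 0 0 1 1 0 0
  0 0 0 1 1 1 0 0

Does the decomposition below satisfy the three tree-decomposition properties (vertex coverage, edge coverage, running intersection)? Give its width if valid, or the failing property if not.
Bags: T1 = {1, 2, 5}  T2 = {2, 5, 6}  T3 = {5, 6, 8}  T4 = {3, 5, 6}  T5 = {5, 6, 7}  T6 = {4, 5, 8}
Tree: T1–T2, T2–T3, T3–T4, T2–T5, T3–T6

Every vertex of G appears in some bag (union = {1, 2, 3, 4, 5, 6, 7, 8}); every edge is covered by a bag; and for each vertex v the set of bags containing v is connected in the bag tree. The decomposition is therefore valid. The largest bag has 3 vertices, so the width is 2.

Yes; width 2.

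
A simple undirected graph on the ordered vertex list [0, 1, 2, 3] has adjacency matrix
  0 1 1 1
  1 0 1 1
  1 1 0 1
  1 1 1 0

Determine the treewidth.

A width-3 tree decomposition is:
Bags: B1 = {0, 1, 2, 3}
Tree: (single bag)
With just one bag of size 4, the width is 4 − 1 = 3, so tw(G) ≤ 3. Conversely, {0, 1, 2, 3} is a clique of size 4, and the vertices of any clique must share a bag in every tree decomposition; so some bag has ≥ 4 vertices and tw(G) ≥ 3. Therefore the treewidth is 3.

3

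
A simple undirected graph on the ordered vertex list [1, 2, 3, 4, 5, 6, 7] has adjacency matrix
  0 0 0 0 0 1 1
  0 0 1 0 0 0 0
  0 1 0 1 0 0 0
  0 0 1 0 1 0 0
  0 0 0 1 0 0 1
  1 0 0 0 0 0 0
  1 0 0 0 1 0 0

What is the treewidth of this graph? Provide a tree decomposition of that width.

Every bag has size at most 2, so the width is 2 − 1 = 1 and tw(G) ≤ 1. Since G has at least one edge (e.g. 2–3), it is not an edgeless graph, so tw(G) ≥ 1. Combining the bounds, tw(G) = 1.

Treewidth 1.
One optimal decomposition is:
Bags: B1 = {2, 3}  B2 = {3, 4}  B3 = {4, 5}  B4 = {5, 7}  B5 = {1, 7}  B6 = {1, 6}
Tree: B1–B2, B2–B3, B3–B4, B4–B5, B5–B6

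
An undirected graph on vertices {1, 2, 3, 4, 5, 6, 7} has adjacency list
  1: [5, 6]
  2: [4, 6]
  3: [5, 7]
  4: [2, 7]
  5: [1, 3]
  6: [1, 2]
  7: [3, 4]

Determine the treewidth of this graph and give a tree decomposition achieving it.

Treewidth 2.
One such decomposition:
Bags: B1 = {3, 5, 7}  B2 = {4, 5, 7}  B3 = {2, 4, 5}  B4 = {2, 5, 6}  B5 = {1, 5, 6}
Tree: B1–B2, B2–B3, B3–B4, B4–B5

Each bag holds 3 vertices, so the decomposition has width 2, which upper-bounds the treewidth. For the lower bound, G contains the cycle 5–3–7–4–2–6–1–5, so G is not a forest; only forests have treewidth ≤ 1, hence tw(G) ≥ 2. Hence tw(G) = 2 exactly.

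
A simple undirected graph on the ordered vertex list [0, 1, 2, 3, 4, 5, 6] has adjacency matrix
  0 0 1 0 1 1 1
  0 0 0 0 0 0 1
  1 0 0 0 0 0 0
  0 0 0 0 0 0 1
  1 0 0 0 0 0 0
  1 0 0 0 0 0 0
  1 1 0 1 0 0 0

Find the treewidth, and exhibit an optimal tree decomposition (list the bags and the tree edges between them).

Treewidth 1.
One optimal decomposition is:
Bags: B1 = {0, 6}  B2 = {0, 2}  B3 = {3, 6}  B4 = {1, 6}  B5 = {0, 5}  B6 = {0, 4}
Tree: B1–B2, B1–B3, B3–B4, B2–B5, B2–B6

Each bag holds 2 vertices, so the decomposition has width 1, which upper-bounds the treewidth. Since G has at least one edge (e.g. 6–0), it is not an edgeless graph, so tw(G) ≥ 1. The upper and lower bounds meet at 1, so that is the treewidth.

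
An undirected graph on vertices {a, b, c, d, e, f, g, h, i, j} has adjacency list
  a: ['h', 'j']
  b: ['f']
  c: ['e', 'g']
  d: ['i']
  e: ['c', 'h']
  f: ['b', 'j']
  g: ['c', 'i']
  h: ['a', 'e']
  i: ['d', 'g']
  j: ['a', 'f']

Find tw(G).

1

A width-1 tree decomposition is:
Bags: B1 = {b, f}  B2 = {f, j}  B3 = {a, j}  B4 = {a, h}  B5 = {e, h}  B6 = {c, e}  B7 = {c, g}  B8 = {g, i}  B9 = {d, i}
Tree: B1–B2, B2–B3, B3–B4, B4–B5, B5–B6, B6–B7, B7–B8, B8–B9
Each bag holds 2 vertices, so the decomposition has width 1, which upper-bounds the treewidth. Since G has at least one edge (e.g. b–f), it is not an edgeless graph, so tw(G) ≥ 1. Hence tw(G) = 1 exactly.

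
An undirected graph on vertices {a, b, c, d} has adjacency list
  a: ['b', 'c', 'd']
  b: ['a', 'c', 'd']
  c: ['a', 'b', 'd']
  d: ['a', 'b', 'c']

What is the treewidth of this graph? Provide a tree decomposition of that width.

Treewidth 3.
Bags: B1 = {a, b, c, d}
Tree: (single bag)

With just one bag of size 4, the width is 4 − 1 = 3, so tw(G) ≤ 3. On the other hand G contains the 4-clique {a, b, c, d}. A clique must lie in a single bag of any decomposition, so no decomposition can have width below 3. Hence tw(G) = 3 exactly.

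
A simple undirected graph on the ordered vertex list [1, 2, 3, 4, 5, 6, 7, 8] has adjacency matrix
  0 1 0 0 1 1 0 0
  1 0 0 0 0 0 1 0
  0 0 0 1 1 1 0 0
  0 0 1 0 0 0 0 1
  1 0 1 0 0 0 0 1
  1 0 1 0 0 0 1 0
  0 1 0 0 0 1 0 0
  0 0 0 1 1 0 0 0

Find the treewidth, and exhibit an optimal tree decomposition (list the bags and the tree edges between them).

Every bag has size at most 3, so the width is 3 − 1 = 2 and tw(G) ≤ 2. For the lower bound, G contains the cycle 8–4–3–5–8, so G is not a forest; only forests have treewidth ≤ 1, hence tw(G) ≥ 2. Hence tw(G) = 2 exactly.

Treewidth 2.
One optimal decomposition is:
Bags: B1 = {4, 5, 8}  B2 = {3, 4, 5}  B3 = {1, 3, 5}  B4 = {1, 3, 6}  B5 = {1, 2, 6}  B6 = {2, 6, 7}
Tree: B1–B2, B2–B3, B3–B4, B4–B5, B5–B6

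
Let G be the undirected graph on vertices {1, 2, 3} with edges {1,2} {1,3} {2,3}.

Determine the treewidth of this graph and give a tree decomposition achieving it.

Treewidth 2.
One such decomposition:
Bags: B1 = {1, 2, 3}
Tree: (single bag)

With just one bag of size 3, the width is 3 − 1 = 2, so tw(G) ≤ 2. Conversely, {1, 2, 3} is a clique of size 3, and the vertices of any clique must share a bag in every tree decomposition; so some bag has ≥ 3 vertices and tw(G) ≥ 2. Therefore the treewidth is 2.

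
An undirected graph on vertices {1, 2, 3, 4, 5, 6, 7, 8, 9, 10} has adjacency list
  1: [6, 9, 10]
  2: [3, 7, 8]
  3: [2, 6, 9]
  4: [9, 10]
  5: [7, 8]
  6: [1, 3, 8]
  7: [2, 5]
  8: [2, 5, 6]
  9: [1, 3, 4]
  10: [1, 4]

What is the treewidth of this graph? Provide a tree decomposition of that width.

Treewidth 2.
Bags: B1 = {2, 5, 7}  B2 = {2, 5, 8}  B3 = {2, 3, 8}  B4 = {3, 6, 8}  B5 = {3, 6, 9}  B6 = {1, 6, 9}  B7 = {1, 4, 9}  B8 = {1, 4, 10}
Tree: B1–B2, B2–B3, B3–B4, B4–B5, B5–B6, B6–B7, B7–B8

Each bag holds 3 vertices, so the decomposition has width 2, which upper-bounds the treewidth. Since 7–5–8–2–7 is a cycle in G, G is not acyclic. Forests are exactly the graphs of treewidth ≤ 1, so tw(G) ≥ 2. The upper and lower bounds meet at 2, so that is the treewidth.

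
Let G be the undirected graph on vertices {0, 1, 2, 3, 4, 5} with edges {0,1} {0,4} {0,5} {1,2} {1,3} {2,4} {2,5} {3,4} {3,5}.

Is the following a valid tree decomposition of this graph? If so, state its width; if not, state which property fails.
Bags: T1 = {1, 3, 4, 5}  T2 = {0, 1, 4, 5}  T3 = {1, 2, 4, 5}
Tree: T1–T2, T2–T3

Vertex coverage: the bags together contain {0, 1, 2, 3, 4, 5}, the full vertex set. Edge coverage: each edge of G has both endpoints in at least one bag. Running intersection: for every vertex, the bags containing it form a connected subtree. All three properties hold, so this is a valid tree decomposition of width max|bag| − 1 = 3, and hence tw(G) ≤ 3.

Yes; width 3.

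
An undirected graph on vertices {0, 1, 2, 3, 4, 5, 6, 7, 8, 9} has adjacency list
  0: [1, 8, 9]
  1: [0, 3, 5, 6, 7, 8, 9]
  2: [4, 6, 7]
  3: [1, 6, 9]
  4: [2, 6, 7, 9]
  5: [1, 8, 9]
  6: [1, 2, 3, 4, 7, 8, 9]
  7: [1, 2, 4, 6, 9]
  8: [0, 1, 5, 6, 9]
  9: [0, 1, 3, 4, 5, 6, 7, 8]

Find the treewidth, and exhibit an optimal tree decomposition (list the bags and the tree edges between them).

Treewidth 3.
One optimal decomposition is:
Bags: B1 = {1, 6, 7, 9}  B2 = {1, 3, 6, 9}  B3 = {4, 6, 7, 9}  B4 = {1, 6, 8, 9}  B5 = {0, 1, 8, 9}  B6 = {1, 5, 8, 9}  B7 = {2, 4, 6, 7}
Tree: B1–B2, B1–B3, B1–B4, B4–B5, B4–B6, B3–B7

Every bag has size at most 4, so the width is 4 − 1 = 3 and tw(G) ≤ 3. For the lower bound, the 4 vertices {0, 1, 8, 9} are pairwise adjacent, and any tree decomposition puts a clique entirely inside one bag — forcing width ≥ 3. Combining the bounds, tw(G) = 3.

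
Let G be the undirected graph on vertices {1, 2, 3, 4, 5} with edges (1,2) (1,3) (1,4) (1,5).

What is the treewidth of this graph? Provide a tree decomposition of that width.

The largest bag has 2 vertices, giving width 1; this decomposition certifies tw(G) ≤ 1. G has an edge, so its treewidth is at least 1. The upper and lower bounds meet at 1, so that is the treewidth.

Treewidth 1.
Bags: B1 = {1, 3}  B2 = {1, 2}  B3 = {1, 4}  B4 = {1, 5}
Tree: B1–B2, B1–B3, B3–B4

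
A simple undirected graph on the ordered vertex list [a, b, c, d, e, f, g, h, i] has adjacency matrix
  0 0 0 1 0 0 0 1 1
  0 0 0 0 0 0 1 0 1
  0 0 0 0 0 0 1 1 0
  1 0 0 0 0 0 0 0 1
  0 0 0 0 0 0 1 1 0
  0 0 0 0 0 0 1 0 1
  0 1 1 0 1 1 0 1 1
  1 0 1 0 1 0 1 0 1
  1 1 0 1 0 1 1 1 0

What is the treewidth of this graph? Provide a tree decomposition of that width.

Every bag has size at most 3, so the width is 3 − 1 = 2 and tw(G) ≤ 2. On the other hand G contains the 3-clique {a, d, i}. A clique must lie in a single bag of any decomposition, so no decomposition can have width below 2. Combining the bounds, tw(G) = 2.

Treewidth 2.
Bags: B1 = {g, h, i}  B2 = {e, g, h}  B3 = {b, g, i}  B4 = {a, h, i}  B5 = {f, g, i}  B6 = {a, d, i}  B7 = {c, g, h}
Tree: B1–B2, B1–B3, B1–B4, B1–B5, B4–B6, B1–B7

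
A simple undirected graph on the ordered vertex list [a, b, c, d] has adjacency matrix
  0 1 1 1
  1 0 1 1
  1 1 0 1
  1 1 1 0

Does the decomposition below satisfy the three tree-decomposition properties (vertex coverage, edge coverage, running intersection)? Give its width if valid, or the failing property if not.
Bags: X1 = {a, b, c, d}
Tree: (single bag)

Checking the three conditions: (i) the bags cover all of {a, b, c, d}; (ii) for each edge, some bag contains both endpoints; (iii) the bags containing any fixed vertex form a subtree. All hold, so the decomposition is valid with width 4 − 1 = 3.

Yes; width 3.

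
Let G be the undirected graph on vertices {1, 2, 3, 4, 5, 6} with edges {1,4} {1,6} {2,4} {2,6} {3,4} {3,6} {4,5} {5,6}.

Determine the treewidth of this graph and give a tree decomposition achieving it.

Every bag has size at most 3, so the width is 3 − 1 = 2 and tw(G) ≤ 2. The edges 6–3–4–5–6 form a cycle, so G is not a tree and its treewidth is at least 2. Combining the bounds, tw(G) = 2.

Treewidth 2.
One such decomposition:
Bags: B1 = {3, 4, 6}  B2 = {4, 5, 6}  B3 = {1, 4, 6}  B4 = {2, 4, 6}
Tree: B1–B2, B2–B3, B3–B4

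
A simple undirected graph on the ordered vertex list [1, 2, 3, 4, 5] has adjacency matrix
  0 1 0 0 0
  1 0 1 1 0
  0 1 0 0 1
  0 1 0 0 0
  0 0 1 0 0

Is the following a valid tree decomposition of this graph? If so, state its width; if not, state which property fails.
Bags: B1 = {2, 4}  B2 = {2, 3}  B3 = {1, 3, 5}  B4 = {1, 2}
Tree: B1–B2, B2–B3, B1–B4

No — bags containing vertex 1 are not connected in the tree.

A tree decomposition must satisfy three properties: every vertex lies in some bag; for every edge, both endpoints lie together in some bag; and for every vertex, the bags containing it form a connected subtree. Here bags containing vertex 1 are not connected in the tree, so the decomposition is invalid.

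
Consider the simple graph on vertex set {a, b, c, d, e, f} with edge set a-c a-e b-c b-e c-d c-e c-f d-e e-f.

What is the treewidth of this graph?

A width-2 tree decomposition is:
Bags: B1 = {a, c, e}  B2 = {c, d, e}  B3 = {c, e, f}  B4 = {b, c, e}
Tree: B1–B2, B1–B3, B3–B4
Each bag holds 3 vertices, so the decomposition has width 2, which upper-bounds the treewidth. Conversely, {c, d, e} is a clique of size 3, and the vertices of any clique must share a bag in every tree decomposition; so some bag has ≥ 3 vertices and tw(G) ≥ 2. Combining the bounds, tw(G) = 2.

2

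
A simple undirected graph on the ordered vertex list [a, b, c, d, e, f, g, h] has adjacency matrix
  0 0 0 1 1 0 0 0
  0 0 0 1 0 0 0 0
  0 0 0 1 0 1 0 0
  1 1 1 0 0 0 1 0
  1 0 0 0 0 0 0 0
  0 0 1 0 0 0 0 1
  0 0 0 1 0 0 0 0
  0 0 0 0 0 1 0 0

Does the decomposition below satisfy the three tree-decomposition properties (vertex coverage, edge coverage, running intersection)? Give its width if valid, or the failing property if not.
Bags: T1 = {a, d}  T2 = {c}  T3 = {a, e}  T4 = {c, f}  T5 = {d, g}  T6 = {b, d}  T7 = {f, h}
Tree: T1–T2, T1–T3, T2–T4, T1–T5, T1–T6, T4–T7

A tree decomposition must satisfy three properties: every vertex lies in some bag; for every edge, both endpoints lie together in some bag; and for every vertex, the bags containing it form a connected subtree. Here edge (d,c) lies in no bag, so the decomposition is invalid.

No — edge (d,c) lies in no bag.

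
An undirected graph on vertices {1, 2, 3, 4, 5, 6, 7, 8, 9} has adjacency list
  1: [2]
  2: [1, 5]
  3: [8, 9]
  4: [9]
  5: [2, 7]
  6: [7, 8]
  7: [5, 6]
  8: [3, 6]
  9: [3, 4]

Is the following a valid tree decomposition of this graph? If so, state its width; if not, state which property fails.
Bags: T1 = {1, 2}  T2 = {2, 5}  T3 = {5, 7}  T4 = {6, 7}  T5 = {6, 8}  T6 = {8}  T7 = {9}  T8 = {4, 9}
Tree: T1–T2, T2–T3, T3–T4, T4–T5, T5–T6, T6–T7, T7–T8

A tree decomposition must satisfy three properties: every vertex lies in some bag; for every edge, both endpoints lie together in some bag; and for every vertex, the bags containing it form a connected subtree. Here vertex 3 appears in no bag, so the decomposition is invalid.

No — vertex 3 appears in no bag.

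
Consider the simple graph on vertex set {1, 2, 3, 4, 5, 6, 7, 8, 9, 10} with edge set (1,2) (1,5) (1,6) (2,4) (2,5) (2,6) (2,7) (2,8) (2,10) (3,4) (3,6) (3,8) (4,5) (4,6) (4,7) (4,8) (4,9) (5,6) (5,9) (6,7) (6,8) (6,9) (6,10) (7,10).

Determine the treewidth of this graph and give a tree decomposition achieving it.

Treewidth 3.
Bags: B1 = {4, 5, 6, 9}  B2 = {2, 4, 5, 6}  B3 = {2, 4, 6, 7}  B4 = {2, 6, 7, 10}  B5 = {1, 2, 5, 6}  B6 = {2, 4, 6, 8}  B7 = {3, 4, 6, 8}
Tree: B1–B2, B2–B3, B3–B4, B2–B5, B3–B6, B6–B7

The largest bag has 4 vertices, giving width 3; this decomposition certifies tw(G) ≤ 3. For the lower bound, the 4 vertices {4, 5, 6, 9} are pairwise adjacent, and any tree decomposition puts a clique entirely inside one bag — forcing width ≥ 3. Combining the bounds, tw(G) = 3.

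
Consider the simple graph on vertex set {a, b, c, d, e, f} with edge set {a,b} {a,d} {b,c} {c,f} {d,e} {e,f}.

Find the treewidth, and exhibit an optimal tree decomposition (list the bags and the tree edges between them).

Treewidth 2.
Bags: B1 = {a, d, e}  B2 = {a, e, f}  B3 = {a, c, f}  B4 = {a, b, c}
Tree: B1–B2, B2–B3, B3–B4

Each bag holds 3 vertices, so the decomposition has width 2, which upper-bounds the treewidth. Since a–d–e–f–c–b–a is a cycle in G, G is not acyclic. Forests are exactly the graphs of treewidth ≤ 1, so tw(G) ≥ 2. Hence tw(G) = 2 exactly.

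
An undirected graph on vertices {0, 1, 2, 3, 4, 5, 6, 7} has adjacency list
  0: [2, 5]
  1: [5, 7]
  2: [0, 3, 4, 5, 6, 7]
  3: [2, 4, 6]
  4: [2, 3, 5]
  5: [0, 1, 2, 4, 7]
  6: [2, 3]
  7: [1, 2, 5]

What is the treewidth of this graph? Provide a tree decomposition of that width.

Each bag holds 3 vertices, so the decomposition has width 2, which upper-bounds the treewidth. Conversely, {1, 5, 7} is a clique of size 3, and the vertices of any clique must share a bag in every tree decomposition; so some bag has ≥ 3 vertices and tw(G) ≥ 2. The upper and lower bounds meet at 2, so that is the treewidth.

Treewidth 2.
Bags: B1 = {2, 5, 7}  B2 = {1, 5, 7}  B3 = {0, 2, 5}  B4 = {2, 4, 5}  B5 = {2, 3, 4}  B6 = {2, 3, 6}
Tree: B1–B2, B1–B3, B1–B4, B4–B5, B5–B6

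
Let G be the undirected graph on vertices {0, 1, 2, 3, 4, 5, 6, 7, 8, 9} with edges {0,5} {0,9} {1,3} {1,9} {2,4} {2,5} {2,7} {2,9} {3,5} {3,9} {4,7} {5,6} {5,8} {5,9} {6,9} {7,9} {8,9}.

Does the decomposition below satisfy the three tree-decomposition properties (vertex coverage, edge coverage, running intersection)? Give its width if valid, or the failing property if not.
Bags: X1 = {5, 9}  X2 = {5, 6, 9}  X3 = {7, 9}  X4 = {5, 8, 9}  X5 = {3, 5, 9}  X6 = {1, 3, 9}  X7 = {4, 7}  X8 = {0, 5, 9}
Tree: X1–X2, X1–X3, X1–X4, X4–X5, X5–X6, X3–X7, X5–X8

A tree decomposition must satisfy three properties: every vertex lies in some bag; for every edge, both endpoints lie together in some bag; and for every vertex, the bags containing it form a connected subtree. Here vertex 2 appears in no bag, so the decomposition is invalid.

No — vertex 2 appears in no bag.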